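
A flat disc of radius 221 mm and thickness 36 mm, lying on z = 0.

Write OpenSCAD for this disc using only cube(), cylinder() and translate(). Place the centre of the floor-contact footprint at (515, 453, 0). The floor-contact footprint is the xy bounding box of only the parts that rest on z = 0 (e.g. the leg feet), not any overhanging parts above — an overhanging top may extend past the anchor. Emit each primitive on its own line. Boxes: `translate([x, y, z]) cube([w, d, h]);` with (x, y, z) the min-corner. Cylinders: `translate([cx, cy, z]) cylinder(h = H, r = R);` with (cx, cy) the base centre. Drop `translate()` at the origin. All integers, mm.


translate([515, 453, 0]) cylinder(h = 36, r = 221);


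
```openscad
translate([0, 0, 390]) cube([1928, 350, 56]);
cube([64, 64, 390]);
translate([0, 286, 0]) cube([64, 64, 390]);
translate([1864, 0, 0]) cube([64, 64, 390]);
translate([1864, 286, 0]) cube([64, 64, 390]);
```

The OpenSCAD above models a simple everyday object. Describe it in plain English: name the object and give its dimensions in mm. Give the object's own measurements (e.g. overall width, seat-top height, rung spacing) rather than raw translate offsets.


A bench: a 1928×350 mm seat slab, 56 mm thick, top at z = 446 mm, on four 64×64 mm square legs flush with the seat corners and standing on z = 0.


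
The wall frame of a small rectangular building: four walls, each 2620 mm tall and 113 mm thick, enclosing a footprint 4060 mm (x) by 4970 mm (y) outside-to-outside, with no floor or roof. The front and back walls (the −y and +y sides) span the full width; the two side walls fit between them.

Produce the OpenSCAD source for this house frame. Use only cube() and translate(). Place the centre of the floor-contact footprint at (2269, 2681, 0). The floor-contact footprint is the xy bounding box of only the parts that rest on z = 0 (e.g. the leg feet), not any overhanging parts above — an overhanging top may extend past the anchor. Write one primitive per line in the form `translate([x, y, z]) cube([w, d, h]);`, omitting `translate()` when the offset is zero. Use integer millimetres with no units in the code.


translate([239, 196, 0]) cube([4060, 113, 2620]);
translate([239, 5053, 0]) cube([4060, 113, 2620]);
translate([239, 309, 0]) cube([113, 4744, 2620]);
translate([4186, 309, 0]) cube([113, 4744, 2620]);


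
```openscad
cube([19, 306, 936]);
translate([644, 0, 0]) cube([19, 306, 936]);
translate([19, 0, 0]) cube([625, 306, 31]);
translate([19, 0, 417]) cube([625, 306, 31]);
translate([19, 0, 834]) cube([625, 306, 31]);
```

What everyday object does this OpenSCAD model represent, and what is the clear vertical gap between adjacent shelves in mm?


A bookshelf. The clear shelf gap is 386 mm.

Two tall side panels with 3 horizontal boards between them — a bookshelf. The first two shelf undersides are at z = 0 and z = 417; with shelf thickness 31, the clear gap is 417 − 0 − 31 = 386 mm.


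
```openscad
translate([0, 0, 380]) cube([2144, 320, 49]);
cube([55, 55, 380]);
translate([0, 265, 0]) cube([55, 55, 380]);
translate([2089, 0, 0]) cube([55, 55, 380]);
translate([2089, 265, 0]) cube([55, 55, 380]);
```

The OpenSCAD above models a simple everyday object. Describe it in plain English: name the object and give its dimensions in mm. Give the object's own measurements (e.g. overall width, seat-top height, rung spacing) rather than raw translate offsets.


A bench: a 2144×320 mm seat slab, 49 mm thick, top at z = 429 mm, on four 55×55 mm square legs flush with the seat corners and standing on z = 0.


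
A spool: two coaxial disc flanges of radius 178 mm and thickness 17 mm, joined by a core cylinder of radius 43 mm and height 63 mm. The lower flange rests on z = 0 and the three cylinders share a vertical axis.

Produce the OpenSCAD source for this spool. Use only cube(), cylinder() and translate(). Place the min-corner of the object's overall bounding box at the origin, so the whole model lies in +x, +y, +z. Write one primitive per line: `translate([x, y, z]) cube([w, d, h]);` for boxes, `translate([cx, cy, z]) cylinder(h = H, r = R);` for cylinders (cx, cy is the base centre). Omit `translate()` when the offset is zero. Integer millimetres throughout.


translate([178, 178, 0]) cylinder(h = 17, r = 178);
translate([178, 178, 17]) cylinder(h = 63, r = 43);
translate([178, 178, 80]) cylinder(h = 17, r = 178);


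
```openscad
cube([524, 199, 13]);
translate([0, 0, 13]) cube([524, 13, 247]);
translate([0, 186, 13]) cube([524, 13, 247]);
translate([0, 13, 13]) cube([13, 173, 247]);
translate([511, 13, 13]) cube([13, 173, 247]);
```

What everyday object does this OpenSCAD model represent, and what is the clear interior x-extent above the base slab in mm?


An open box. The internal width is 498 mm.

A 524×199 base slab with four walls standing on it — an open box. The base is 524 mm wide and the walls are 13 mm thick, so the internal width is 524 − 2 × 13 = 498 mm.


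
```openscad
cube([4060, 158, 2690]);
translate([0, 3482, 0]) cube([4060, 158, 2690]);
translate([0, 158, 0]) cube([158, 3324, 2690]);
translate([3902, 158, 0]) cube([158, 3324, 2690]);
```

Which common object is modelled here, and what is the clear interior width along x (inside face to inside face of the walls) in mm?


A house (or room) frame. The interior width is 3744 mm.

Four 2690 mm walls enclosing a rectangle with no floor or roof — a room or house frame. Outside width is 4060 mm and wall thickness is 158 mm, so the interior width is 4060 − 2 × 158 = 3744 mm.


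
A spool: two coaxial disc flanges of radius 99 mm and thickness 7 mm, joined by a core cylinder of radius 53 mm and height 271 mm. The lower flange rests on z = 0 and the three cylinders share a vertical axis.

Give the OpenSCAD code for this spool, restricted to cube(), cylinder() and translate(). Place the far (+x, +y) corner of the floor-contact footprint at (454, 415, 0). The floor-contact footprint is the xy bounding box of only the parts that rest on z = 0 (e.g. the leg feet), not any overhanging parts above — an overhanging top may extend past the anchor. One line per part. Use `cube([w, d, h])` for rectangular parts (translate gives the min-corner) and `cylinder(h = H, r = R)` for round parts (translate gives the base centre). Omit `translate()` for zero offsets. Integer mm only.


translate([355, 316, 0]) cylinder(h = 7, r = 99);
translate([355, 316, 7]) cylinder(h = 271, r = 53);
translate([355, 316, 278]) cylinder(h = 7, r = 99);


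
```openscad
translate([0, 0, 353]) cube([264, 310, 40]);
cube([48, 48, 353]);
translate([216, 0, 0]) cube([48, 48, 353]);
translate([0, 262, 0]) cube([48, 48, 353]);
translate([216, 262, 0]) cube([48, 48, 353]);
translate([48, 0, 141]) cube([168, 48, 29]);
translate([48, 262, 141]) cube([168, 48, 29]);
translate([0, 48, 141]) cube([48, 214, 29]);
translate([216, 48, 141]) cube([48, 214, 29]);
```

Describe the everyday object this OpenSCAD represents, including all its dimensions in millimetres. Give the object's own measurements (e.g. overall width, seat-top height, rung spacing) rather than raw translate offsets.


A four-legged stool. The seat is a 264×310×40 mm slab whose top surface is at z = 393 mm; four square legs, each 48×48 mm in cross-section, run from the floor (z = 0) to the underside of the seat, each flush with a corner of the seat. Four stretchers, 48 mm wide and 29 mm tall, connect adjacent legs with their undersides at z = 141 mm, each running between the inner faces of the legs it joins and aligned with the legs' outer faces on the other axis.


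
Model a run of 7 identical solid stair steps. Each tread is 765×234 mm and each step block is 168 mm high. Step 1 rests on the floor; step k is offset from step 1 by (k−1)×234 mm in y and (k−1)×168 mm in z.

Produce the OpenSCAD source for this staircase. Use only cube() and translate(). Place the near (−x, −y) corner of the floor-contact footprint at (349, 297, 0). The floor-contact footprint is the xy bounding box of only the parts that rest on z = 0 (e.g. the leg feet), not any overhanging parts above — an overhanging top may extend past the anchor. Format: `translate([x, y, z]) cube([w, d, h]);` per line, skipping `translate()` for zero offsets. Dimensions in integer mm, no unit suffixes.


translate([349, 297, 0]) cube([765, 234, 168]);
translate([349, 531, 168]) cube([765, 234, 168]);
translate([349, 765, 336]) cube([765, 234, 168]);
translate([349, 999, 504]) cube([765, 234, 168]);
translate([349, 1233, 672]) cube([765, 234, 168]);
translate([349, 1467, 840]) cube([765, 234, 168]);
translate([349, 1701, 1008]) cube([765, 234, 168]);


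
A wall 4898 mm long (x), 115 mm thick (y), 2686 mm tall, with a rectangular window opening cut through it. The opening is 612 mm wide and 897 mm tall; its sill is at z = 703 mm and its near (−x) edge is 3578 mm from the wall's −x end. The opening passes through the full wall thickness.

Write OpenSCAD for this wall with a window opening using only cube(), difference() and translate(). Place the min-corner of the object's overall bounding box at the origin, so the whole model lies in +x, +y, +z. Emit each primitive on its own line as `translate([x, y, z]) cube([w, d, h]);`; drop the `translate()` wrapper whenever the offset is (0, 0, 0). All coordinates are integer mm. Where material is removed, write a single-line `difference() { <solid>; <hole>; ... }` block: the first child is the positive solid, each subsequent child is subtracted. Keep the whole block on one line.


difference() { cube([4898, 115, 2686]); translate([3578, 0, 703]) cube([612, 115, 897]); }


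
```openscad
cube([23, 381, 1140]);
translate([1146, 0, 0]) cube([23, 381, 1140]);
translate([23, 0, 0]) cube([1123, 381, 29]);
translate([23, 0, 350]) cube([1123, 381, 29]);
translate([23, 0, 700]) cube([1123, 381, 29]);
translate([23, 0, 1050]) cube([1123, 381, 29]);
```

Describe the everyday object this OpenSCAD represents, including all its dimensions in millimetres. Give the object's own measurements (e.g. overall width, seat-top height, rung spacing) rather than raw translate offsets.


An open bookshelf. Two side panels, each 23 mm thick, 381 mm deep and 1140 mm tall, stand 1169 mm apart (outside-to-outside). Between them sit 4 shelves, each 29 mm thick and 381 mm deep, spanning the full gap between the sides. The bottom shelf rests on the floor (its underside at z = 0) and the clear gap between one shelf's top and the next shelf's underside is 321 mm.


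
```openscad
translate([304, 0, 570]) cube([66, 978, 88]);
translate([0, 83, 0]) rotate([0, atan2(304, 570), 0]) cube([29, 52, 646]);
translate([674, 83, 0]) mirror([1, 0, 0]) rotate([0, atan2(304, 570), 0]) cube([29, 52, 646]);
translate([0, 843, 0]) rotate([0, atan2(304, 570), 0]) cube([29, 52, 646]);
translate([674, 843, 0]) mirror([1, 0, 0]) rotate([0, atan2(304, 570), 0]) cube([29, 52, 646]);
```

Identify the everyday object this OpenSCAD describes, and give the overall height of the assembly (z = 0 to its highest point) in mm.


A sawhorse. The overall height is 658 mm.

A beam across two mirrored pairs of raked legs — a sawhorse. The beam's underside is at z = 570 (matching the legs' vertical rise in atan2(304, 570)) and the beam is 88 mm tall, so its top is at 570 + 88 = 658 mm. The raked legs top out at the beam's underside, so that is the highest point.


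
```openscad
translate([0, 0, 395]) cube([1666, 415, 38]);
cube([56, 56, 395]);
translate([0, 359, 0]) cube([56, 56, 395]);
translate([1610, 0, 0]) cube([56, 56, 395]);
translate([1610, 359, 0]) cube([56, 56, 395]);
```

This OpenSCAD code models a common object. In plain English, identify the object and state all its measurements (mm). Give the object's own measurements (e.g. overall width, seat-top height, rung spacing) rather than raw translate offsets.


A long wooden bench with a 1666 mm (x) × 415 mm (y) seat, 38 mm thick, its top surface 433 mm above the floor. Four 56 mm square legs at the seat corners, flush with the edges, run from z = 0 to the seat underside.


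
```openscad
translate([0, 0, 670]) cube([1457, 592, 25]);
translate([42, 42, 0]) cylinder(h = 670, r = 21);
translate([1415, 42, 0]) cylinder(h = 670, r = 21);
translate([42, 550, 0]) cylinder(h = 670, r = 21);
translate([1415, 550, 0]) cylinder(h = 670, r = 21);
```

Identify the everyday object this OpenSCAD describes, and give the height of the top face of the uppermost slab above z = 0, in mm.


A table. The table height is 695 mm.

A 1457×592×25 slab sits at z = 670 on four Ø42 mm round legs — a table. The top surface is at 670 + 25 = 695 mm.


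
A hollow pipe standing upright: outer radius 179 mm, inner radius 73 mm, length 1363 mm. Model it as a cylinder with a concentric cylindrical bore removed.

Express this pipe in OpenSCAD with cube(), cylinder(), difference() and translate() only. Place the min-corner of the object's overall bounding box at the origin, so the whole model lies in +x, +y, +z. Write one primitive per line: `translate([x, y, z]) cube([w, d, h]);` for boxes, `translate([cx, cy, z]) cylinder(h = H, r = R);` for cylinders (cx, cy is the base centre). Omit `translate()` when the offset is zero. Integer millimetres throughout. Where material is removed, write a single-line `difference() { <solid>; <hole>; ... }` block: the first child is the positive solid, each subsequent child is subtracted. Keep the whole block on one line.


difference() { translate([179, 179, 0]) cylinder(h = 1363, r = 179); translate([179, 179, 0]) cylinder(h = 1363, r = 73); }


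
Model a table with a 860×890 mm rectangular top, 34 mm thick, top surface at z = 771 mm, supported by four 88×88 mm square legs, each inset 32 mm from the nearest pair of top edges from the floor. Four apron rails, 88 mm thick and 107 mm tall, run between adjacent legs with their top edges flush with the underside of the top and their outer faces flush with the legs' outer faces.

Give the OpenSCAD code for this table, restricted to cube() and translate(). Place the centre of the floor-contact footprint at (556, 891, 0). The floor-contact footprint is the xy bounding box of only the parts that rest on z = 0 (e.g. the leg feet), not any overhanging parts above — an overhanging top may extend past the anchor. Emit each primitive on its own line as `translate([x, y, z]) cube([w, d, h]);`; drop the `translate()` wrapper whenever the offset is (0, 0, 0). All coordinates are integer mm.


translate([126, 446, 737]) cube([860, 890, 34]);
translate([158, 478, 0]) cube([88, 88, 737]);
translate([866, 478, 0]) cube([88, 88, 737]);
translate([158, 1216, 0]) cube([88, 88, 737]);
translate([866, 1216, 0]) cube([88, 88, 737]);
translate([246, 478, 630]) cube([620, 88, 107]);
translate([246, 1216, 630]) cube([620, 88, 107]);
translate([158, 566, 630]) cube([88, 650, 107]);
translate([866, 566, 630]) cube([88, 650, 107]);


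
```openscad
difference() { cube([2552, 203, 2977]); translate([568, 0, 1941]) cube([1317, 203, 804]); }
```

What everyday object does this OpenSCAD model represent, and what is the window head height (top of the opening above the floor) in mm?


A wall with a window opening. The window head height is 2745 mm.

A wall with a rectangular opening subtracted — a window. Sill at z = 1941, opening 804 mm tall, so the head is at 1941 + 804 = 2745 mm.


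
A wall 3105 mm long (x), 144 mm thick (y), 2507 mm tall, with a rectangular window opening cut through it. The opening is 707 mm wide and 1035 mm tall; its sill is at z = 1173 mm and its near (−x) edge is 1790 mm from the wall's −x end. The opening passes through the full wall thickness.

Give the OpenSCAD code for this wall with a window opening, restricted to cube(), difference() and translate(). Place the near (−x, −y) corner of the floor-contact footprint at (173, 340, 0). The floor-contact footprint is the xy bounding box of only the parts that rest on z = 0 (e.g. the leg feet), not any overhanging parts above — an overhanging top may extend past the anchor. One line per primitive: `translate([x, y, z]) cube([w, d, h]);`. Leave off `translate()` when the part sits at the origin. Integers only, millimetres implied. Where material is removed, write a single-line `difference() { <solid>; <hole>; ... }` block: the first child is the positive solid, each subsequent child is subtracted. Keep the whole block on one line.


difference() { translate([173, 340, 0]) cube([3105, 144, 2507]); translate([1963, 340, 1173]) cube([707, 144, 1035]); }


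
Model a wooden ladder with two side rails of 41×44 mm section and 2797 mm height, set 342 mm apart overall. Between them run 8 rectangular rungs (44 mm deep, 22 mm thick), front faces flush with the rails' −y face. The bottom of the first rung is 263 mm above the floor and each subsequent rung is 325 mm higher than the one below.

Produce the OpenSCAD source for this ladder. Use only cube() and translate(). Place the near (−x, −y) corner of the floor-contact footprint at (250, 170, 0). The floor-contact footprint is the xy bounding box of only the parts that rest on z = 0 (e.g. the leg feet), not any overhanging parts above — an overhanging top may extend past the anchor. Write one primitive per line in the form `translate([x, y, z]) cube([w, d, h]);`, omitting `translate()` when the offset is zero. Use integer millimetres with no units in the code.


translate([250, 170, 0]) cube([41, 44, 2797]);
translate([551, 170, 0]) cube([41, 44, 2797]);
translate([291, 170, 263]) cube([260, 44, 22]);
translate([291, 170, 588]) cube([260, 44, 22]);
translate([291, 170, 913]) cube([260, 44, 22]);
translate([291, 170, 1238]) cube([260, 44, 22]);
translate([291, 170, 1563]) cube([260, 44, 22]);
translate([291, 170, 1888]) cube([260, 44, 22]);
translate([291, 170, 2213]) cube([260, 44, 22]);
translate([291, 170, 2538]) cube([260, 44, 22]);


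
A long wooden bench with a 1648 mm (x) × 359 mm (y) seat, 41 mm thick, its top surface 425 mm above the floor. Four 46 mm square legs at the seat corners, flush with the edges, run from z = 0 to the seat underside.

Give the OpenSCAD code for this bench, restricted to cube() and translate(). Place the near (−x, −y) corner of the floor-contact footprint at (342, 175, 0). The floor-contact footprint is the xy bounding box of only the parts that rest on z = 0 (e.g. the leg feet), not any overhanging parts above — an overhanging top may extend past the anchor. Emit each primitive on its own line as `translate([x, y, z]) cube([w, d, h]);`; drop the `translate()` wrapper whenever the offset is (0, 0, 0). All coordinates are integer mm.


translate([342, 175, 384]) cube([1648, 359, 41]);
translate([342, 175, 0]) cube([46, 46, 384]);
translate([342, 488, 0]) cube([46, 46, 384]);
translate([1944, 175, 0]) cube([46, 46, 384]);
translate([1944, 488, 0]) cube([46, 46, 384]);


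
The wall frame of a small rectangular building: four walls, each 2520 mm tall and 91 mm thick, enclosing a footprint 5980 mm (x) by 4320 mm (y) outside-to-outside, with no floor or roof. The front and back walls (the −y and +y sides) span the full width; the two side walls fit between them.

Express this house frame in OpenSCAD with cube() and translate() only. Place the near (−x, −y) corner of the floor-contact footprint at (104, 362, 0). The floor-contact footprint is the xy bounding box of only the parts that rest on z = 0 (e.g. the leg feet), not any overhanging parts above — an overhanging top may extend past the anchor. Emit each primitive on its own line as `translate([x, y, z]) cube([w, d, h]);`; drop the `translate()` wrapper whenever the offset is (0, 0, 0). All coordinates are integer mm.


translate([104, 362, 0]) cube([5980, 91, 2520]);
translate([104, 4591, 0]) cube([5980, 91, 2520]);
translate([104, 453, 0]) cube([91, 4138, 2520]);
translate([5993, 453, 0]) cube([91, 4138, 2520]);


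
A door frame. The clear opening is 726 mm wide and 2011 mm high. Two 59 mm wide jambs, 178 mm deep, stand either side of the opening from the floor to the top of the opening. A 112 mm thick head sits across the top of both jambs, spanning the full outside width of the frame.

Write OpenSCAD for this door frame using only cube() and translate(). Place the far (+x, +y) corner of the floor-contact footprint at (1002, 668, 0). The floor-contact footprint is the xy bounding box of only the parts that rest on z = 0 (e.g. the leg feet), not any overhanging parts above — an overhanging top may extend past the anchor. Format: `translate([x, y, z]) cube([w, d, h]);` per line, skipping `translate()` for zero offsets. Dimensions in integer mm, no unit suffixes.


translate([158, 490, 0]) cube([59, 178, 2011]);
translate([943, 490, 0]) cube([59, 178, 2011]);
translate([158, 490, 2011]) cube([844, 178, 112]);


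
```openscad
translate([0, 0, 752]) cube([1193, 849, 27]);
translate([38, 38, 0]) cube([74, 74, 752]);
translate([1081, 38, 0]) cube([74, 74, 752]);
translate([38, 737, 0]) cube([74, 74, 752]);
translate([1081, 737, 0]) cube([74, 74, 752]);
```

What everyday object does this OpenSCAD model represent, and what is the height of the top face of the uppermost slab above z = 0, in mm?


A table. The table height is 779 mm.

A 1193×849×27 slab sits at z = 752 on four 74 mm square posts — a table. The top surface is at 752 + 27 = 779 mm.


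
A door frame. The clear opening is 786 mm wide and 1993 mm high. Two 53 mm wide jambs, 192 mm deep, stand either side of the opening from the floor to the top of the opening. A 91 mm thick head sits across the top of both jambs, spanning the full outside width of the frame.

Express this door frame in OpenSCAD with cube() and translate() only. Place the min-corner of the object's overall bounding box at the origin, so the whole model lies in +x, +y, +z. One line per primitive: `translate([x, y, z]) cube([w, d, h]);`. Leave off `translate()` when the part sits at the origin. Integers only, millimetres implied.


cube([53, 192, 1993]);
translate([839, 0, 0]) cube([53, 192, 1993]);
translate([0, 0, 1993]) cube([892, 192, 91]);


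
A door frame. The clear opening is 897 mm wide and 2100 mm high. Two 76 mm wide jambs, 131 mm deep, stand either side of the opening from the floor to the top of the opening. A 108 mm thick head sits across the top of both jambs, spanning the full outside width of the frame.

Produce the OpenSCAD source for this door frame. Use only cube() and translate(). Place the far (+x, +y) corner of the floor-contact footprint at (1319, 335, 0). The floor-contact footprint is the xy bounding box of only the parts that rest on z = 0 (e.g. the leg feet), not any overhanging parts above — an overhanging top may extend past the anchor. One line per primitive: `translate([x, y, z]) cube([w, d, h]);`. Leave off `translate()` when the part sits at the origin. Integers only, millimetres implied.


translate([270, 204, 0]) cube([76, 131, 2100]);
translate([1243, 204, 0]) cube([76, 131, 2100]);
translate([270, 204, 2100]) cube([1049, 131, 108]);


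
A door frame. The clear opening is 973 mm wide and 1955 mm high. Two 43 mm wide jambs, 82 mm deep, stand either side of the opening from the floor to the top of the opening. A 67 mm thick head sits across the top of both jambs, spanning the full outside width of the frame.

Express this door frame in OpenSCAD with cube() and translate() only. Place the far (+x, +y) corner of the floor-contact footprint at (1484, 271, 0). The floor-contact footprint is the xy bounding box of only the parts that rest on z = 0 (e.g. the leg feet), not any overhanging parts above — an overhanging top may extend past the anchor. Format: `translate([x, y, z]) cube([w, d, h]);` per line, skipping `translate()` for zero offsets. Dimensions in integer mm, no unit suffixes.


translate([425, 189, 0]) cube([43, 82, 1955]);
translate([1441, 189, 0]) cube([43, 82, 1955]);
translate([425, 189, 1955]) cube([1059, 82, 67]);


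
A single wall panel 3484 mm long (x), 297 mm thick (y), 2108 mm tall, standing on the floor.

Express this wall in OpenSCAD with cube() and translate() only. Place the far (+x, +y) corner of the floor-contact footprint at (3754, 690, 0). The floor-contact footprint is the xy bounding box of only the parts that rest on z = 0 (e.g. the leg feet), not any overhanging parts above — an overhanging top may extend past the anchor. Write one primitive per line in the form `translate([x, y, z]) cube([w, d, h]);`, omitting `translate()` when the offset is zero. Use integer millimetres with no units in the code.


translate([270, 393, 0]) cube([3484, 297, 2108]);


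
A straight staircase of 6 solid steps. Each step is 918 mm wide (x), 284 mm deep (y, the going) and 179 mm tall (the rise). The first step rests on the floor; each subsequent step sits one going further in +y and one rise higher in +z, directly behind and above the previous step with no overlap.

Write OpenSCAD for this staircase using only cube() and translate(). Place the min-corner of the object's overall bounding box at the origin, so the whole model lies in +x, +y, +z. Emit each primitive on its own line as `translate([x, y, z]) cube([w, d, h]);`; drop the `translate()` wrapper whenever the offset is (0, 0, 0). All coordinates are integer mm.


cube([918, 284, 179]);
translate([0, 284, 179]) cube([918, 284, 179]);
translate([0, 568, 358]) cube([918, 284, 179]);
translate([0, 852, 537]) cube([918, 284, 179]);
translate([0, 1136, 716]) cube([918, 284, 179]);
translate([0, 1420, 895]) cube([918, 284, 179]);


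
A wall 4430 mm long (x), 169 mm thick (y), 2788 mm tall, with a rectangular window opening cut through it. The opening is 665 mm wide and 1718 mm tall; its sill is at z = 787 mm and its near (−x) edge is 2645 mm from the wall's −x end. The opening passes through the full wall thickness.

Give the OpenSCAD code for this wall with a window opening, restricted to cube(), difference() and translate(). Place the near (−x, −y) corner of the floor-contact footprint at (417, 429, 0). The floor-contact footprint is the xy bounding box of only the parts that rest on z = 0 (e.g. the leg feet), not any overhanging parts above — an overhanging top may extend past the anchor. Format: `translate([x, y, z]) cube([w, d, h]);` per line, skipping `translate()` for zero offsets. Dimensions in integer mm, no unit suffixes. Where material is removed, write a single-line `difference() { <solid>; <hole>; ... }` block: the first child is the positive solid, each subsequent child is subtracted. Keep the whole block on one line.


difference() { translate([417, 429, 0]) cube([4430, 169, 2788]); translate([3062, 429, 787]) cube([665, 169, 1718]); }


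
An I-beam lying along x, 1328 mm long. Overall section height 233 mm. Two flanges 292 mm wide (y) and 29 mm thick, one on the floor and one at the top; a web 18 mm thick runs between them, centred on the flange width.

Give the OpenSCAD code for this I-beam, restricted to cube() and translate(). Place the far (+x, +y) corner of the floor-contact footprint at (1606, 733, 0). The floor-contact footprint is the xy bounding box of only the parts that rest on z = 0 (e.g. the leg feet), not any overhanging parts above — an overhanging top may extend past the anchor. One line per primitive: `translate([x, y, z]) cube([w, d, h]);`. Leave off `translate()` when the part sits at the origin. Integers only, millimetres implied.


translate([278, 441, 0]) cube([1328, 292, 29]);
translate([278, 578, 29]) cube([1328, 18, 175]);
translate([278, 441, 204]) cube([1328, 292, 29]);


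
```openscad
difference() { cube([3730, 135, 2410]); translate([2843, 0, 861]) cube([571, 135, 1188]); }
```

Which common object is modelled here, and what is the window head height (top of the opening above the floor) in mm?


A wall with a window opening. The window head height is 2049 mm.

A wall with a rectangular opening subtracted — a window. Sill at z = 861, opening 1188 mm tall, so the head is at 861 + 1188 = 2049 mm.


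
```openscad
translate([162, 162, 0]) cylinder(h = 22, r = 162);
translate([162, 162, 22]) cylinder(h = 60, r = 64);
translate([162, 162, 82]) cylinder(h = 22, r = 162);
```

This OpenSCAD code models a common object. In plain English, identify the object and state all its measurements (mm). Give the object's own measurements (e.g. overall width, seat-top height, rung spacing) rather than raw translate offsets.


A spool: two coaxial disc flanges of radius 162 mm and thickness 22 mm, joined by a core cylinder of radius 64 mm and height 60 mm. The lower flange rests on z = 0 and the three cylinders share a vertical axis.


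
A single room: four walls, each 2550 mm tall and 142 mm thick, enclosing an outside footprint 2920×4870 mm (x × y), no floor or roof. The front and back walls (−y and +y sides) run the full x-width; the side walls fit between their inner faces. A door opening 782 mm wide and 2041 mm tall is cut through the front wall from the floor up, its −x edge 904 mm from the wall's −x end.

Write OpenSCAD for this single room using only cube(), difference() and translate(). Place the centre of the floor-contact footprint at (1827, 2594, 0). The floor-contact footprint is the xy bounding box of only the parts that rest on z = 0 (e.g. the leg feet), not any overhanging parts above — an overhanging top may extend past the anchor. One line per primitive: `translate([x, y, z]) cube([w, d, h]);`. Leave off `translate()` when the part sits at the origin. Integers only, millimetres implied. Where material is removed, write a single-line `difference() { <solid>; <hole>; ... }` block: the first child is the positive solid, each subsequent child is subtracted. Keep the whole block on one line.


difference() { translate([367, 159, 0]) cube([2920, 142, 2550]); translate([1271, 159, 0]) cube([782, 142, 2041]); }
translate([367, 4887, 0]) cube([2920, 142, 2550]);
translate([367, 301, 0]) cube([142, 4586, 2550]);
translate([3145, 301, 0]) cube([142, 4586, 2550]);


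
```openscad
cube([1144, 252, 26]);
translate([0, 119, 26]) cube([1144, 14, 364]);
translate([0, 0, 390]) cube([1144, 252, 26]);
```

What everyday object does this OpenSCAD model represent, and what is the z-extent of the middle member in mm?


An I-beam. The web height is 364 mm.

Two wide flanges with a thin centred web — an I-beam. Overall 416 mm minus two 26 mm flanges gives a web of 416 − 2·26 = 364 mm.


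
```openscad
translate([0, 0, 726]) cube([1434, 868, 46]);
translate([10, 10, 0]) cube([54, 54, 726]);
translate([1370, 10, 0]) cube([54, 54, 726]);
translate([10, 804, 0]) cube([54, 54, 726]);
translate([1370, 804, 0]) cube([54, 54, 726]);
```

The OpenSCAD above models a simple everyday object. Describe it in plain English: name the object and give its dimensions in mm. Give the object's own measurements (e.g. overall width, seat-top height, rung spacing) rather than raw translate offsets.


A rectangular dining table. The top is 1434×868×46 mm with its upper surface at z = 772 mm. It stands on four 54×54 mm square legs, each inset 10 mm from the nearest pair of top edges, running from the floor to the underside of the top.


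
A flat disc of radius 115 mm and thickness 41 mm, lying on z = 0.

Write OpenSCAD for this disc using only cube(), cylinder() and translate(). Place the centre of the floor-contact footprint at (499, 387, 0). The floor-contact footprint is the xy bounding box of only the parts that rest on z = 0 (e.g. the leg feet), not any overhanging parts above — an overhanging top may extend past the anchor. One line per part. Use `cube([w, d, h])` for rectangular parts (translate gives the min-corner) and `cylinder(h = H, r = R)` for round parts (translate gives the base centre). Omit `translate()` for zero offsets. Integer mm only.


translate([499, 387, 0]) cylinder(h = 41, r = 115);


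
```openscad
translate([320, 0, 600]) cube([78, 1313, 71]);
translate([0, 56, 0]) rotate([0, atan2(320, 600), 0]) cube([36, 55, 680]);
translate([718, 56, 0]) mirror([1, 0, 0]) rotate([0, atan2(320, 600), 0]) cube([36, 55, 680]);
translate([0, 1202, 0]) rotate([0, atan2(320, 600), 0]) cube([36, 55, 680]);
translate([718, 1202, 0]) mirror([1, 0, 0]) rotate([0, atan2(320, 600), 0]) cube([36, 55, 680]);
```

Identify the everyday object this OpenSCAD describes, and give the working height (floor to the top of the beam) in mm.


A sawhorse. The overall height is 671 mm.

A beam across two mirrored pairs of raked legs — a sawhorse. The beam's underside is at z = 600 (matching the legs' vertical rise in atan2(320, 600)) and the beam is 71 mm tall, so its top is at 600 + 71 = 671 mm. The raked legs top out at the beam's underside, so that is the highest point.


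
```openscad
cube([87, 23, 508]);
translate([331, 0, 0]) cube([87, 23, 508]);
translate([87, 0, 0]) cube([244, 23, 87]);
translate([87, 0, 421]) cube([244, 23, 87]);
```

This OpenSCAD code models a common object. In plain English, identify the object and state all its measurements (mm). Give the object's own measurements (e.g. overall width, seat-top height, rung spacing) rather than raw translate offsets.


A rectangular picture frame lying in the x–z plane (depth along y). The opening is 244 mm wide (x) by 334 mm tall (z), surrounded by a border 87 mm wide on all four sides. The frame is 23 mm deep and is made of two full-height vertical stiles with two horizontal rails fitted between them.


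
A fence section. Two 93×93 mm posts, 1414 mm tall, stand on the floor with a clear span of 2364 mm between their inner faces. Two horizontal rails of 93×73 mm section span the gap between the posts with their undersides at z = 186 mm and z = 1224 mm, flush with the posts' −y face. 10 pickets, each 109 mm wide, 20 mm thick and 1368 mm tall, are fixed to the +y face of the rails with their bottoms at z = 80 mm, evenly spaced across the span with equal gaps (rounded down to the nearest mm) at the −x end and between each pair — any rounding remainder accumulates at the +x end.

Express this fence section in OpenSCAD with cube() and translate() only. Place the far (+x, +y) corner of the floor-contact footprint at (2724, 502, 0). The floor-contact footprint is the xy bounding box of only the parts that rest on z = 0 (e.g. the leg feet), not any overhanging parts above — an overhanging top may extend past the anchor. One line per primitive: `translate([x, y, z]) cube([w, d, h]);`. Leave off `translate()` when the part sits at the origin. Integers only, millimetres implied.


translate([174, 409, 0]) cube([93, 93, 1414]);
translate([2631, 409, 0]) cube([93, 93, 1414]);
translate([267, 409, 186]) cube([2364, 93, 73]);
translate([267, 409, 1224]) cube([2364, 93, 73]);
translate([382, 502, 80]) cube([109, 20, 1368]);
translate([606, 502, 80]) cube([109, 20, 1368]);
translate([830, 502, 80]) cube([109, 20, 1368]);
translate([1054, 502, 80]) cube([109, 20, 1368]);
translate([1278, 502, 80]) cube([109, 20, 1368]);
translate([1502, 502, 80]) cube([109, 20, 1368]);
translate([1726, 502, 80]) cube([109, 20, 1368]);
translate([1950, 502, 80]) cube([109, 20, 1368]);
translate([2174, 502, 80]) cube([109, 20, 1368]);
translate([2398, 502, 80]) cube([109, 20, 1368]);


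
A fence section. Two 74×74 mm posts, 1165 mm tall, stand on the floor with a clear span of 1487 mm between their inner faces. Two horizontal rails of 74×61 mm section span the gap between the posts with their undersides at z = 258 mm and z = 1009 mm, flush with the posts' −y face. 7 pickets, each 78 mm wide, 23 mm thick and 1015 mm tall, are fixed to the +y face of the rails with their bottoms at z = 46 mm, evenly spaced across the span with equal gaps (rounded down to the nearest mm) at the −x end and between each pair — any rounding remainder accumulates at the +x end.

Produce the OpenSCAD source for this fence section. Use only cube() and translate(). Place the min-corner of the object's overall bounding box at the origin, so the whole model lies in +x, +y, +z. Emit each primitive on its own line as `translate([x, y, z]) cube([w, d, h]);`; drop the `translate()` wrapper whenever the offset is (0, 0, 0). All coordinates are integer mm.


cube([74, 74, 1165]);
translate([1561, 0, 0]) cube([74, 74, 1165]);
translate([74, 0, 258]) cube([1487, 74, 61]);
translate([74, 0, 1009]) cube([1487, 74, 61]);
translate([191, 74, 46]) cube([78, 23, 1015]);
translate([386, 74, 46]) cube([78, 23, 1015]);
translate([581, 74, 46]) cube([78, 23, 1015]);
translate([776, 74, 46]) cube([78, 23, 1015]);
translate([971, 74, 46]) cube([78, 23, 1015]);
translate([1166, 74, 46]) cube([78, 23, 1015]);
translate([1361, 74, 46]) cube([78, 23, 1015]);


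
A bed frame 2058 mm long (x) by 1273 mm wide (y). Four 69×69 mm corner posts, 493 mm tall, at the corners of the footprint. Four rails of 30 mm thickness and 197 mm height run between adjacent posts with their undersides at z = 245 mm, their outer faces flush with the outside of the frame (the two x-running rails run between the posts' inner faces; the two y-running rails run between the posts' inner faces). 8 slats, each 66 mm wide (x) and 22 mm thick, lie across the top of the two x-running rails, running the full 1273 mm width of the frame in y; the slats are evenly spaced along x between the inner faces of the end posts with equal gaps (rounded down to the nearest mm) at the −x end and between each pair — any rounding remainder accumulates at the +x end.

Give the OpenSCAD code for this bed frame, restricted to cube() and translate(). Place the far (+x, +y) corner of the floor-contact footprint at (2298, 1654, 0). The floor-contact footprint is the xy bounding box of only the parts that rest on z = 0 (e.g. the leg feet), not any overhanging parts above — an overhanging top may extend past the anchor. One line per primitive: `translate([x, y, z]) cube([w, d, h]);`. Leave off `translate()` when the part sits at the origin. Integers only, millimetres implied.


// slat z = rail_z + rail_h = 245 + 197 = 442
// slat gap = ⌊(1920 − 8·66) / 9⌋ = 154
translate([240, 381, 0]) cube([69, 69, 493]);
translate([240, 1585, 0]) cube([69, 69, 493]);
translate([2229, 381, 0]) cube([69, 69, 493]);
translate([2229, 1585, 0]) cube([69, 69, 493]);
translate([309, 381, 245]) cube([1920, 30, 197]);
translate([309, 1624, 245]) cube([1920, 30, 197]);
translate([240, 450, 245]) cube([30, 1135, 197]);
translate([2268, 450, 245]) cube([30, 1135, 197]);
translate([463, 381, 442]) cube([66, 1273, 22]);
translate([683, 381, 442]) cube([66, 1273, 22]);
translate([903, 381, 442]) cube([66, 1273, 22]);
translate([1123, 381, 442]) cube([66, 1273, 22]);
translate([1343, 381, 442]) cube([66, 1273, 22]);
translate([1563, 381, 442]) cube([66, 1273, 22]);
translate([1783, 381, 442]) cube([66, 1273, 22]);
translate([2003, 381, 442]) cube([66, 1273, 22]);


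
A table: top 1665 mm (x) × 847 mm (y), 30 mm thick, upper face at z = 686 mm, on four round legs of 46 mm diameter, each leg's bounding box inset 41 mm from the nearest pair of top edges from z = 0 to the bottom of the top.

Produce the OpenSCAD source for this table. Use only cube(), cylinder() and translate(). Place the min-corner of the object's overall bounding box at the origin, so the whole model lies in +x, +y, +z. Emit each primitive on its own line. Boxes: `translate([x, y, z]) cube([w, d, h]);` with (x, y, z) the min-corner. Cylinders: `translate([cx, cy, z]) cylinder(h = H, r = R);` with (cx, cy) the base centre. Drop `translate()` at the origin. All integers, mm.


// leg_h = 686 - 30 = 656
translate([0, 0, 656]) cube([1665, 847, 30]);
translate([64, 64, 0]) cylinder(h = 656, r = 23);
translate([1601, 64, 0]) cylinder(h = 656, r = 23);
translate([64, 783, 0]) cylinder(h = 656, r = 23);
translate([1601, 783, 0]) cylinder(h = 656, r = 23);


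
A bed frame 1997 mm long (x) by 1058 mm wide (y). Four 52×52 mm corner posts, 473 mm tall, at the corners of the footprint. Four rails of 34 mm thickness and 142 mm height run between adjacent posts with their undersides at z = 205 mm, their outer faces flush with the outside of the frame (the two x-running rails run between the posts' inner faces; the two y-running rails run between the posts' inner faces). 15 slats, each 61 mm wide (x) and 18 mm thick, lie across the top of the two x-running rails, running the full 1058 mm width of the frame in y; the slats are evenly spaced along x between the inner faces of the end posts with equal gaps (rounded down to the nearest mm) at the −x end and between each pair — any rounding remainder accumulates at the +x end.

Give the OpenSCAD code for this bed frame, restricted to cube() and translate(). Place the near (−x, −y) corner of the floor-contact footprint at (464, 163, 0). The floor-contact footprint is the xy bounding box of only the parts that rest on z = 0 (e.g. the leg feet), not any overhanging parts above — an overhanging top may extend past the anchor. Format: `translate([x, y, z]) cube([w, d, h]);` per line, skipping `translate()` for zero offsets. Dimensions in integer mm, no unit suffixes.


// slat z = rail_z + rail_h = 205 + 142 = 347
// slat gap = ⌊(1893 − 15·61) / 16⌋ = 61
translate([464, 163, 0]) cube([52, 52, 473]);
translate([464, 1169, 0]) cube([52, 52, 473]);
translate([2409, 163, 0]) cube([52, 52, 473]);
translate([2409, 1169, 0]) cube([52, 52, 473]);
translate([516, 163, 205]) cube([1893, 34, 142]);
translate([516, 1187, 205]) cube([1893, 34, 142]);
translate([464, 215, 205]) cube([34, 954, 142]);
translate([2427, 215, 205]) cube([34, 954, 142]);
translate([577, 163, 347]) cube([61, 1058, 18]);
translate([699, 163, 347]) cube([61, 1058, 18]);
translate([821, 163, 347]) cube([61, 1058, 18]);
translate([943, 163, 347]) cube([61, 1058, 18]);
translate([1065, 163, 347]) cube([61, 1058, 18]);
translate([1187, 163, 347]) cube([61, 1058, 18]);
translate([1309, 163, 347]) cube([61, 1058, 18]);
translate([1431, 163, 347]) cube([61, 1058, 18]);
translate([1553, 163, 347]) cube([61, 1058, 18]);
translate([1675, 163, 347]) cube([61, 1058, 18]);
translate([1797, 163, 347]) cube([61, 1058, 18]);
translate([1919, 163, 347]) cube([61, 1058, 18]);
translate([2041, 163, 347]) cube([61, 1058, 18]);
translate([2163, 163, 347]) cube([61, 1058, 18]);
translate([2285, 163, 347]) cube([61, 1058, 18]);
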